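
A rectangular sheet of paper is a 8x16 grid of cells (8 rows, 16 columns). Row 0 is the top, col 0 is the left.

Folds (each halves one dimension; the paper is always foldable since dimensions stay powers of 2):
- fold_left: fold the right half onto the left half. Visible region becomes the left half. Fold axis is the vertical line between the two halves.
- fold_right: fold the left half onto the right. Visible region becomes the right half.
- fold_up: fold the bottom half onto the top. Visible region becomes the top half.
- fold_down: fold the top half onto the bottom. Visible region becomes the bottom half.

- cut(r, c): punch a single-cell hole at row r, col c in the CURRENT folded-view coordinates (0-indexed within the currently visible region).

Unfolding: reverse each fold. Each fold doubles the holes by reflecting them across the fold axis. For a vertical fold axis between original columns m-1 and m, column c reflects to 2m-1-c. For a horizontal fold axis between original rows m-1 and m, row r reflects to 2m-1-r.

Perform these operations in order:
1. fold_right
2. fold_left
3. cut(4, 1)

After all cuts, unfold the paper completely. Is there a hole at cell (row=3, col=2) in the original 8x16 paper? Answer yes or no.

Answer: no

Derivation:
Op 1 fold_right: fold axis v@8; visible region now rows[0,8) x cols[8,16) = 8x8
Op 2 fold_left: fold axis v@12; visible region now rows[0,8) x cols[8,12) = 8x4
Op 3 cut(4, 1): punch at orig (4,9); cuts so far [(4, 9)]; region rows[0,8) x cols[8,12) = 8x4
Unfold 1 (reflect across v@12): 2 holes -> [(4, 9), (4, 14)]
Unfold 2 (reflect across v@8): 4 holes -> [(4, 1), (4, 6), (4, 9), (4, 14)]
Holes: [(4, 1), (4, 6), (4, 9), (4, 14)]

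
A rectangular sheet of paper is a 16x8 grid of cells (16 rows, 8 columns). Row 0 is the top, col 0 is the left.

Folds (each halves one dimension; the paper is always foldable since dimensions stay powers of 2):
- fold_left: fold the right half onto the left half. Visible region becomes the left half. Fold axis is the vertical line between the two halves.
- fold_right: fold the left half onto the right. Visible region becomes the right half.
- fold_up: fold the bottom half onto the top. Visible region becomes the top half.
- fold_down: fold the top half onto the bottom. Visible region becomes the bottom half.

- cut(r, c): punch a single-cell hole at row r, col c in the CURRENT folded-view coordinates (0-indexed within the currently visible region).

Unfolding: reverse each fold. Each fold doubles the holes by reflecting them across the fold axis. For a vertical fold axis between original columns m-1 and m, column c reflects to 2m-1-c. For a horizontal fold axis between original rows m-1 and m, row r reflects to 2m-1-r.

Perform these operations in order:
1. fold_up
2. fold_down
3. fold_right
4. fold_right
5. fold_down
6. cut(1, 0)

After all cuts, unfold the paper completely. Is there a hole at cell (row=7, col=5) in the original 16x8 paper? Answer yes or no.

Op 1 fold_up: fold axis h@8; visible region now rows[0,8) x cols[0,8) = 8x8
Op 2 fold_down: fold axis h@4; visible region now rows[4,8) x cols[0,8) = 4x8
Op 3 fold_right: fold axis v@4; visible region now rows[4,8) x cols[4,8) = 4x4
Op 4 fold_right: fold axis v@6; visible region now rows[4,8) x cols[6,8) = 4x2
Op 5 fold_down: fold axis h@6; visible region now rows[6,8) x cols[6,8) = 2x2
Op 6 cut(1, 0): punch at orig (7,6); cuts so far [(7, 6)]; region rows[6,8) x cols[6,8) = 2x2
Unfold 1 (reflect across h@6): 2 holes -> [(4, 6), (7, 6)]
Unfold 2 (reflect across v@6): 4 holes -> [(4, 5), (4, 6), (7, 5), (7, 6)]
Unfold 3 (reflect across v@4): 8 holes -> [(4, 1), (4, 2), (4, 5), (4, 6), (7, 1), (7, 2), (7, 5), (7, 6)]
Unfold 4 (reflect across h@4): 16 holes -> [(0, 1), (0, 2), (0, 5), (0, 6), (3, 1), (3, 2), (3, 5), (3, 6), (4, 1), (4, 2), (4, 5), (4, 6), (7, 1), (7, 2), (7, 5), (7, 6)]
Unfold 5 (reflect across h@8): 32 holes -> [(0, 1), (0, 2), (0, 5), (0, 6), (3, 1), (3, 2), (3, 5), (3, 6), (4, 1), (4, 2), (4, 5), (4, 6), (7, 1), (7, 2), (7, 5), (7, 6), (8, 1), (8, 2), (8, 5), (8, 6), (11, 1), (11, 2), (11, 5), (11, 6), (12, 1), (12, 2), (12, 5), (12, 6), (15, 1), (15, 2), (15, 5), (15, 6)]
Holes: [(0, 1), (0, 2), (0, 5), (0, 6), (3, 1), (3, 2), (3, 5), (3, 6), (4, 1), (4, 2), (4, 5), (4, 6), (7, 1), (7, 2), (7, 5), (7, 6), (8, 1), (8, 2), (8, 5), (8, 6), (11, 1), (11, 2), (11, 5), (11, 6), (12, 1), (12, 2), (12, 5), (12, 6), (15, 1), (15, 2), (15, 5), (15, 6)]

Answer: yes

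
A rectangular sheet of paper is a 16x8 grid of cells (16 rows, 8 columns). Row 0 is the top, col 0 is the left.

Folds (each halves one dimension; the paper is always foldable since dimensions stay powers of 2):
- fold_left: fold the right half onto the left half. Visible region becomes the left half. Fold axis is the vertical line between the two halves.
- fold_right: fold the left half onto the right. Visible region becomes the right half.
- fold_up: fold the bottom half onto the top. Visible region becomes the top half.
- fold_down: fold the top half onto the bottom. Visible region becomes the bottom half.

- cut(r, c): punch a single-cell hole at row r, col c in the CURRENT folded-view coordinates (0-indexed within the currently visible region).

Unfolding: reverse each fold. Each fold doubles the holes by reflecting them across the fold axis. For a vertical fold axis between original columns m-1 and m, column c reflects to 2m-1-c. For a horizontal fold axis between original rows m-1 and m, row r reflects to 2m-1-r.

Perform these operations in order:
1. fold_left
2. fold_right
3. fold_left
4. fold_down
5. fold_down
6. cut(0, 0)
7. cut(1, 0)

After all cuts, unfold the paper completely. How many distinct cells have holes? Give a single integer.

Answer: 64

Derivation:
Op 1 fold_left: fold axis v@4; visible region now rows[0,16) x cols[0,4) = 16x4
Op 2 fold_right: fold axis v@2; visible region now rows[0,16) x cols[2,4) = 16x2
Op 3 fold_left: fold axis v@3; visible region now rows[0,16) x cols[2,3) = 16x1
Op 4 fold_down: fold axis h@8; visible region now rows[8,16) x cols[2,3) = 8x1
Op 5 fold_down: fold axis h@12; visible region now rows[12,16) x cols[2,3) = 4x1
Op 6 cut(0, 0): punch at orig (12,2); cuts so far [(12, 2)]; region rows[12,16) x cols[2,3) = 4x1
Op 7 cut(1, 0): punch at orig (13,2); cuts so far [(12, 2), (13, 2)]; region rows[12,16) x cols[2,3) = 4x1
Unfold 1 (reflect across h@12): 4 holes -> [(10, 2), (11, 2), (12, 2), (13, 2)]
Unfold 2 (reflect across h@8): 8 holes -> [(2, 2), (3, 2), (4, 2), (5, 2), (10, 2), (11, 2), (12, 2), (13, 2)]
Unfold 3 (reflect across v@3): 16 holes -> [(2, 2), (2, 3), (3, 2), (3, 3), (4, 2), (4, 3), (5, 2), (5, 3), (10, 2), (10, 3), (11, 2), (11, 3), (12, 2), (12, 3), (13, 2), (13, 3)]
Unfold 4 (reflect across v@2): 32 holes -> [(2, 0), (2, 1), (2, 2), (2, 3), (3, 0), (3, 1), (3, 2), (3, 3), (4, 0), (4, 1), (4, 2), (4, 3), (5, 0), (5, 1), (5, 2), (5, 3), (10, 0), (10, 1), (10, 2), (10, 3), (11, 0), (11, 1), (11, 2), (11, 3), (12, 0), (12, 1), (12, 2), (12, 3), (13, 0), (13, 1), (13, 2), (13, 3)]
Unfold 5 (reflect across v@4): 64 holes -> [(2, 0), (2, 1), (2, 2), (2, 3), (2, 4), (2, 5), (2, 6), (2, 7), (3, 0), (3, 1), (3, 2), (3, 3), (3, 4), (3, 5), (3, 6), (3, 7), (4, 0), (4, 1), (4, 2), (4, 3), (4, 4), (4, 5), (4, 6), (4, 7), (5, 0), (5, 1), (5, 2), (5, 3), (5, 4), (5, 5), (5, 6), (5, 7), (10, 0), (10, 1), (10, 2), (10, 3), (10, 4), (10, 5), (10, 6), (10, 7), (11, 0), (11, 1), (11, 2), (11, 3), (11, 4), (11, 5), (11, 6), (11, 7), (12, 0), (12, 1), (12, 2), (12, 3), (12, 4), (12, 5), (12, 6), (12, 7), (13, 0), (13, 1), (13, 2), (13, 3), (13, 4), (13, 5), (13, 6), (13, 7)]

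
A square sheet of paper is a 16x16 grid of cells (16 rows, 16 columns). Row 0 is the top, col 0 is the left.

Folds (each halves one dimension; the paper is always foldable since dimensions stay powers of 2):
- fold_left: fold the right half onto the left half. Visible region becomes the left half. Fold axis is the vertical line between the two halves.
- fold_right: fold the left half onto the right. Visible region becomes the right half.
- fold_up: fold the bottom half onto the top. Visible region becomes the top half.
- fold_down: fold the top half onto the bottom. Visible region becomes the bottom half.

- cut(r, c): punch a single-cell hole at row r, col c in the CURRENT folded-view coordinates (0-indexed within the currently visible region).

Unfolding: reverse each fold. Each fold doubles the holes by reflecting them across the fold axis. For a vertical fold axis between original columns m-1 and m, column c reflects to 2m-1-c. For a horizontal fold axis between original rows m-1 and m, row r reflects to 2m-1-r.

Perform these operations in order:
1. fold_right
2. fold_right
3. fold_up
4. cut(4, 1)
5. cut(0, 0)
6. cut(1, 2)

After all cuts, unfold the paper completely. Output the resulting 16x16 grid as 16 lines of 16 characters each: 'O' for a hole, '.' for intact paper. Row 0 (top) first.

Answer: ...OO......OO...
.O....O..O....O.
................
................
..O..O....O..O..
................
................
................
................
................
................
..O..O....O..O..
................
................
.O....O..O....O.
...OO......OO...

Derivation:
Op 1 fold_right: fold axis v@8; visible region now rows[0,16) x cols[8,16) = 16x8
Op 2 fold_right: fold axis v@12; visible region now rows[0,16) x cols[12,16) = 16x4
Op 3 fold_up: fold axis h@8; visible region now rows[0,8) x cols[12,16) = 8x4
Op 4 cut(4, 1): punch at orig (4,13); cuts so far [(4, 13)]; region rows[0,8) x cols[12,16) = 8x4
Op 5 cut(0, 0): punch at orig (0,12); cuts so far [(0, 12), (4, 13)]; region rows[0,8) x cols[12,16) = 8x4
Op 6 cut(1, 2): punch at orig (1,14); cuts so far [(0, 12), (1, 14), (4, 13)]; region rows[0,8) x cols[12,16) = 8x4
Unfold 1 (reflect across h@8): 6 holes -> [(0, 12), (1, 14), (4, 13), (11, 13), (14, 14), (15, 12)]
Unfold 2 (reflect across v@12): 12 holes -> [(0, 11), (0, 12), (1, 9), (1, 14), (4, 10), (4, 13), (11, 10), (11, 13), (14, 9), (14, 14), (15, 11), (15, 12)]
Unfold 3 (reflect across v@8): 24 holes -> [(0, 3), (0, 4), (0, 11), (0, 12), (1, 1), (1, 6), (1, 9), (1, 14), (4, 2), (4, 5), (4, 10), (4, 13), (11, 2), (11, 5), (11, 10), (11, 13), (14, 1), (14, 6), (14, 9), (14, 14), (15, 3), (15, 4), (15, 11), (15, 12)]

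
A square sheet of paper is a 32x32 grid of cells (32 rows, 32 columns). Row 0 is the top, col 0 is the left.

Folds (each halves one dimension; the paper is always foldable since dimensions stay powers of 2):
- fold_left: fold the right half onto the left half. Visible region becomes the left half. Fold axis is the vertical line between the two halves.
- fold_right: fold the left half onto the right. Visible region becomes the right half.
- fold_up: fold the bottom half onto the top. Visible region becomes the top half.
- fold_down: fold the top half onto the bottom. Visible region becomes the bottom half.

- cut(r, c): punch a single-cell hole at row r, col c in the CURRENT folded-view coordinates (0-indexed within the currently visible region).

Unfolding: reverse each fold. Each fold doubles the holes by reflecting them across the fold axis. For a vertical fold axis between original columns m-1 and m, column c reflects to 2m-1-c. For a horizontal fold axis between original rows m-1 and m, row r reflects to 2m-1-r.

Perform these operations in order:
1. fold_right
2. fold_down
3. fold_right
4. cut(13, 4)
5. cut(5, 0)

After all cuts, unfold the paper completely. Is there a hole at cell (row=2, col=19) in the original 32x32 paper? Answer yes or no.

Op 1 fold_right: fold axis v@16; visible region now rows[0,32) x cols[16,32) = 32x16
Op 2 fold_down: fold axis h@16; visible region now rows[16,32) x cols[16,32) = 16x16
Op 3 fold_right: fold axis v@24; visible region now rows[16,32) x cols[24,32) = 16x8
Op 4 cut(13, 4): punch at orig (29,28); cuts so far [(29, 28)]; region rows[16,32) x cols[24,32) = 16x8
Op 5 cut(5, 0): punch at orig (21,24); cuts so far [(21, 24), (29, 28)]; region rows[16,32) x cols[24,32) = 16x8
Unfold 1 (reflect across v@24): 4 holes -> [(21, 23), (21, 24), (29, 19), (29, 28)]
Unfold 2 (reflect across h@16): 8 holes -> [(2, 19), (2, 28), (10, 23), (10, 24), (21, 23), (21, 24), (29, 19), (29, 28)]
Unfold 3 (reflect across v@16): 16 holes -> [(2, 3), (2, 12), (2, 19), (2, 28), (10, 7), (10, 8), (10, 23), (10, 24), (21, 7), (21, 8), (21, 23), (21, 24), (29, 3), (29, 12), (29, 19), (29, 28)]
Holes: [(2, 3), (2, 12), (2, 19), (2, 28), (10, 7), (10, 8), (10, 23), (10, 24), (21, 7), (21, 8), (21, 23), (21, 24), (29, 3), (29, 12), (29, 19), (29, 28)]

Answer: yes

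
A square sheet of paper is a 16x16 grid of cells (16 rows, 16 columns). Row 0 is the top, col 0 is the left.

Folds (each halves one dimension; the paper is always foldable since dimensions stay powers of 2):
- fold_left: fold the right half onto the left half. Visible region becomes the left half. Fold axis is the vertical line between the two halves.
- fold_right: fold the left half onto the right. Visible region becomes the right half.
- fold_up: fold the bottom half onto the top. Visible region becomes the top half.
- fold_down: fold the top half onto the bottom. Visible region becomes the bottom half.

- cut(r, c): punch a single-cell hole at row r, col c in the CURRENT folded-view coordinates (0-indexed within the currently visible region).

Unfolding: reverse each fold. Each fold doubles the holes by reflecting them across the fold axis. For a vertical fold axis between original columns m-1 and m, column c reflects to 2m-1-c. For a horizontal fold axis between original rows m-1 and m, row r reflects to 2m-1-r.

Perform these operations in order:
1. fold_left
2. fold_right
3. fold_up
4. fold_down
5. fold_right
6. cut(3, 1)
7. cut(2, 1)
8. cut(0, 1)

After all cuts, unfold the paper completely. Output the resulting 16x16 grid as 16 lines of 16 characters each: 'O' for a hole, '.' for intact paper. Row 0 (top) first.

Op 1 fold_left: fold axis v@8; visible region now rows[0,16) x cols[0,8) = 16x8
Op 2 fold_right: fold axis v@4; visible region now rows[0,16) x cols[4,8) = 16x4
Op 3 fold_up: fold axis h@8; visible region now rows[0,8) x cols[4,8) = 8x4
Op 4 fold_down: fold axis h@4; visible region now rows[4,8) x cols[4,8) = 4x4
Op 5 fold_right: fold axis v@6; visible region now rows[4,8) x cols[6,8) = 4x2
Op 6 cut(3, 1): punch at orig (7,7); cuts so far [(7, 7)]; region rows[4,8) x cols[6,8) = 4x2
Op 7 cut(2, 1): punch at orig (6,7); cuts so far [(6, 7), (7, 7)]; region rows[4,8) x cols[6,8) = 4x2
Op 8 cut(0, 1): punch at orig (4,7); cuts so far [(4, 7), (6, 7), (7, 7)]; region rows[4,8) x cols[6,8) = 4x2
Unfold 1 (reflect across v@6): 6 holes -> [(4, 4), (4, 7), (6, 4), (6, 7), (7, 4), (7, 7)]
Unfold 2 (reflect across h@4): 12 holes -> [(0, 4), (0, 7), (1, 4), (1, 7), (3, 4), (3, 7), (4, 4), (4, 7), (6, 4), (6, 7), (7, 4), (7, 7)]
Unfold 3 (reflect across h@8): 24 holes -> [(0, 4), (0, 7), (1, 4), (1, 7), (3, 4), (3, 7), (4, 4), (4, 7), (6, 4), (6, 7), (7, 4), (7, 7), (8, 4), (8, 7), (9, 4), (9, 7), (11, 4), (11, 7), (12, 4), (12, 7), (14, 4), (14, 7), (15, 4), (15, 7)]
Unfold 4 (reflect across v@4): 48 holes -> [(0, 0), (0, 3), (0, 4), (0, 7), (1, 0), (1, 3), (1, 4), (1, 7), (3, 0), (3, 3), (3, 4), (3, 7), (4, 0), (4, 3), (4, 4), (4, 7), (6, 0), (6, 3), (6, 4), (6, 7), (7, 0), (7, 3), (7, 4), (7, 7), (8, 0), (8, 3), (8, 4), (8, 7), (9, 0), (9, 3), (9, 4), (9, 7), (11, 0), (11, 3), (11, 4), (11, 7), (12, 0), (12, 3), (12, 4), (12, 7), (14, 0), (14, 3), (14, 4), (14, 7), (15, 0), (15, 3), (15, 4), (15, 7)]
Unfold 5 (reflect across v@8): 96 holes -> [(0, 0), (0, 3), (0, 4), (0, 7), (0, 8), (0, 11), (0, 12), (0, 15), (1, 0), (1, 3), (1, 4), (1, 7), (1, 8), (1, 11), (1, 12), (1, 15), (3, 0), (3, 3), (3, 4), (3, 7), (3, 8), (3, 11), (3, 12), (3, 15), (4, 0), (4, 3), (4, 4), (4, 7), (4, 8), (4, 11), (4, 12), (4, 15), (6, 0), (6, 3), (6, 4), (6, 7), (6, 8), (6, 11), (6, 12), (6, 15), (7, 0), (7, 3), (7, 4), (7, 7), (7, 8), (7, 11), (7, 12), (7, 15), (8, 0), (8, 3), (8, 4), (8, 7), (8, 8), (8, 11), (8, 12), (8, 15), (9, 0), (9, 3), (9, 4), (9, 7), (9, 8), (9, 11), (9, 12), (9, 15), (11, 0), (11, 3), (11, 4), (11, 7), (11, 8), (11, 11), (11, 12), (11, 15), (12, 0), (12, 3), (12, 4), (12, 7), (12, 8), (12, 11), (12, 12), (12, 15), (14, 0), (14, 3), (14, 4), (14, 7), (14, 8), (14, 11), (14, 12), (14, 15), (15, 0), (15, 3), (15, 4), (15, 7), (15, 8), (15, 11), (15, 12), (15, 15)]

Answer: O..OO..OO..OO..O
O..OO..OO..OO..O
................
O..OO..OO..OO..O
O..OO..OO..OO..O
................
O..OO..OO..OO..O
O..OO..OO..OO..O
O..OO..OO..OO..O
O..OO..OO..OO..O
................
O..OO..OO..OO..O
O..OO..OO..OO..O
................
O..OO..OO..OO..O
O..OO..OO..OO..O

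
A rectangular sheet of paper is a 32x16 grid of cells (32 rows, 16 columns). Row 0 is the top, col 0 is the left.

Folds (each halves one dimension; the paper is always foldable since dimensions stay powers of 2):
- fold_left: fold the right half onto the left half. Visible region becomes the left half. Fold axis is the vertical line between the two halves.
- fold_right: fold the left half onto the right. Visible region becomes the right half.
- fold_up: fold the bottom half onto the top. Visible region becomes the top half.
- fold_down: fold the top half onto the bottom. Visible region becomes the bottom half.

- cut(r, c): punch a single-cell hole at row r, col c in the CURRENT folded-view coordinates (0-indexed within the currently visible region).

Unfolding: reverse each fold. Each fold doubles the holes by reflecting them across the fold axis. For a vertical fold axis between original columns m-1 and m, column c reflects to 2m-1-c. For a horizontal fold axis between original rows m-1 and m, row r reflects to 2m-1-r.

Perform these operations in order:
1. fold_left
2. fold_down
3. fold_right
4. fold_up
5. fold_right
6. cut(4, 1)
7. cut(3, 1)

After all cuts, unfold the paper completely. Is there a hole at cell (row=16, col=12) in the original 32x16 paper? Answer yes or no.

Op 1 fold_left: fold axis v@8; visible region now rows[0,32) x cols[0,8) = 32x8
Op 2 fold_down: fold axis h@16; visible region now rows[16,32) x cols[0,8) = 16x8
Op 3 fold_right: fold axis v@4; visible region now rows[16,32) x cols[4,8) = 16x4
Op 4 fold_up: fold axis h@24; visible region now rows[16,24) x cols[4,8) = 8x4
Op 5 fold_right: fold axis v@6; visible region now rows[16,24) x cols[6,8) = 8x2
Op 6 cut(4, 1): punch at orig (20,7); cuts so far [(20, 7)]; region rows[16,24) x cols[6,8) = 8x2
Op 7 cut(3, 1): punch at orig (19,7); cuts so far [(19, 7), (20, 7)]; region rows[16,24) x cols[6,8) = 8x2
Unfold 1 (reflect across v@6): 4 holes -> [(19, 4), (19, 7), (20, 4), (20, 7)]
Unfold 2 (reflect across h@24): 8 holes -> [(19, 4), (19, 7), (20, 4), (20, 7), (27, 4), (27, 7), (28, 4), (28, 7)]
Unfold 3 (reflect across v@4): 16 holes -> [(19, 0), (19, 3), (19, 4), (19, 7), (20, 0), (20, 3), (20, 4), (20, 7), (27, 0), (27, 3), (27, 4), (27, 7), (28, 0), (28, 3), (28, 4), (28, 7)]
Unfold 4 (reflect across h@16): 32 holes -> [(3, 0), (3, 3), (3, 4), (3, 7), (4, 0), (4, 3), (4, 4), (4, 7), (11, 0), (11, 3), (11, 4), (11, 7), (12, 0), (12, 3), (12, 4), (12, 7), (19, 0), (19, 3), (19, 4), (19, 7), (20, 0), (20, 3), (20, 4), (20, 7), (27, 0), (27, 3), (27, 4), (27, 7), (28, 0), (28, 3), (28, 4), (28, 7)]
Unfold 5 (reflect across v@8): 64 holes -> [(3, 0), (3, 3), (3, 4), (3, 7), (3, 8), (3, 11), (3, 12), (3, 15), (4, 0), (4, 3), (4, 4), (4, 7), (4, 8), (4, 11), (4, 12), (4, 15), (11, 0), (11, 3), (11, 4), (11, 7), (11, 8), (11, 11), (11, 12), (11, 15), (12, 0), (12, 3), (12, 4), (12, 7), (12, 8), (12, 11), (12, 12), (12, 15), (19, 0), (19, 3), (19, 4), (19, 7), (19, 8), (19, 11), (19, 12), (19, 15), (20, 0), (20, 3), (20, 4), (20, 7), (20, 8), (20, 11), (20, 12), (20, 15), (27, 0), (27, 3), (27, 4), (27, 7), (27, 8), (27, 11), (27, 12), (27, 15), (28, 0), (28, 3), (28, 4), (28, 7), (28, 8), (28, 11), (28, 12), (28, 15)]
Holes: [(3, 0), (3, 3), (3, 4), (3, 7), (3, 8), (3, 11), (3, 12), (3, 15), (4, 0), (4, 3), (4, 4), (4, 7), (4, 8), (4, 11), (4, 12), (4, 15), (11, 0), (11, 3), (11, 4), (11, 7), (11, 8), (11, 11), (11, 12), (11, 15), (12, 0), (12, 3), (12, 4), (12, 7), (12, 8), (12, 11), (12, 12), (12, 15), (19, 0), (19, 3), (19, 4), (19, 7), (19, 8), (19, 11), (19, 12), (19, 15), (20, 0), (20, 3), (20, 4), (20, 7), (20, 8), (20, 11), (20, 12), (20, 15), (27, 0), (27, 3), (27, 4), (27, 7), (27, 8), (27, 11), (27, 12), (27, 15), (28, 0), (28, 3), (28, 4), (28, 7), (28, 8), (28, 11), (28, 12), (28, 15)]

Answer: no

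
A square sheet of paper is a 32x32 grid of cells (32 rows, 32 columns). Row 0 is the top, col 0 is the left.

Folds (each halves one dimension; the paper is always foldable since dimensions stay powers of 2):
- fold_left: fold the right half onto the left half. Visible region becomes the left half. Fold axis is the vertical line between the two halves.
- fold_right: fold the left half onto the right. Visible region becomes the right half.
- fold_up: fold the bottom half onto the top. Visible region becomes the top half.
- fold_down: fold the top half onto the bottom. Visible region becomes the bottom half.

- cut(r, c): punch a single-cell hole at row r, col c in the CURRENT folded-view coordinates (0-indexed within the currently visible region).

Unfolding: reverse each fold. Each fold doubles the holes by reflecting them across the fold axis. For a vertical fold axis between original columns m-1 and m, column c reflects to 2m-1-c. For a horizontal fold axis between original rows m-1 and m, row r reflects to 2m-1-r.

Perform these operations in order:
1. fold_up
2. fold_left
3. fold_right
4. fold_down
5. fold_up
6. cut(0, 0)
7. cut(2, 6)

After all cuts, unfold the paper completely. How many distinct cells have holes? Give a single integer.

Answer: 64

Derivation:
Op 1 fold_up: fold axis h@16; visible region now rows[0,16) x cols[0,32) = 16x32
Op 2 fold_left: fold axis v@16; visible region now rows[0,16) x cols[0,16) = 16x16
Op 3 fold_right: fold axis v@8; visible region now rows[0,16) x cols[8,16) = 16x8
Op 4 fold_down: fold axis h@8; visible region now rows[8,16) x cols[8,16) = 8x8
Op 5 fold_up: fold axis h@12; visible region now rows[8,12) x cols[8,16) = 4x8
Op 6 cut(0, 0): punch at orig (8,8); cuts so far [(8, 8)]; region rows[8,12) x cols[8,16) = 4x8
Op 7 cut(2, 6): punch at orig (10,14); cuts so far [(8, 8), (10, 14)]; region rows[8,12) x cols[8,16) = 4x8
Unfold 1 (reflect across h@12): 4 holes -> [(8, 8), (10, 14), (13, 14), (15, 8)]
Unfold 2 (reflect across h@8): 8 holes -> [(0, 8), (2, 14), (5, 14), (7, 8), (8, 8), (10, 14), (13, 14), (15, 8)]
Unfold 3 (reflect across v@8): 16 holes -> [(0, 7), (0, 8), (2, 1), (2, 14), (5, 1), (5, 14), (7, 7), (7, 8), (8, 7), (8, 8), (10, 1), (10, 14), (13, 1), (13, 14), (15, 7), (15, 8)]
Unfold 4 (reflect across v@16): 32 holes -> [(0, 7), (0, 8), (0, 23), (0, 24), (2, 1), (2, 14), (2, 17), (2, 30), (5, 1), (5, 14), (5, 17), (5, 30), (7, 7), (7, 8), (7, 23), (7, 24), (8, 7), (8, 8), (8, 23), (8, 24), (10, 1), (10, 14), (10, 17), (10, 30), (13, 1), (13, 14), (13, 17), (13, 30), (15, 7), (15, 8), (15, 23), (15, 24)]
Unfold 5 (reflect across h@16): 64 holes -> [(0, 7), (0, 8), (0, 23), (0, 24), (2, 1), (2, 14), (2, 17), (2, 30), (5, 1), (5, 14), (5, 17), (5, 30), (7, 7), (7, 8), (7, 23), (7, 24), (8, 7), (8, 8), (8, 23), (8, 24), (10, 1), (10, 14), (10, 17), (10, 30), (13, 1), (13, 14), (13, 17), (13, 30), (15, 7), (15, 8), (15, 23), (15, 24), (16, 7), (16, 8), (16, 23), (16, 24), (18, 1), (18, 14), (18, 17), (18, 30), (21, 1), (21, 14), (21, 17), (21, 30), (23, 7), (23, 8), (23, 23), (23, 24), (24, 7), (24, 8), (24, 23), (24, 24), (26, 1), (26, 14), (26, 17), (26, 30), (29, 1), (29, 14), (29, 17), (29, 30), (31, 7), (31, 8), (31, 23), (31, 24)]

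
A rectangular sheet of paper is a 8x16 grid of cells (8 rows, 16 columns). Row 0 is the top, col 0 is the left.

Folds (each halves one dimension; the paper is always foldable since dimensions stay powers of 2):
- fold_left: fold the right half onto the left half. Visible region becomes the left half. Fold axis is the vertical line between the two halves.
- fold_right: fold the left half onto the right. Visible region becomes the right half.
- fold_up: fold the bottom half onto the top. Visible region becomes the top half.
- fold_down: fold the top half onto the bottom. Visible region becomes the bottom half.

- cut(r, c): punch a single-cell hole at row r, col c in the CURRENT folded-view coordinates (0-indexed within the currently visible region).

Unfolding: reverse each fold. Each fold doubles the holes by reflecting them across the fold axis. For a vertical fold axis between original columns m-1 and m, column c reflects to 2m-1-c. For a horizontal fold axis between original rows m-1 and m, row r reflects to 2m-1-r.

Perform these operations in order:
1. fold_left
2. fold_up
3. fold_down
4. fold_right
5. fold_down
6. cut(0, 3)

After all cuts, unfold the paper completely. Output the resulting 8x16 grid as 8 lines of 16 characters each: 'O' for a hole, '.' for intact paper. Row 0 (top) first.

Op 1 fold_left: fold axis v@8; visible region now rows[0,8) x cols[0,8) = 8x8
Op 2 fold_up: fold axis h@4; visible region now rows[0,4) x cols[0,8) = 4x8
Op 3 fold_down: fold axis h@2; visible region now rows[2,4) x cols[0,8) = 2x8
Op 4 fold_right: fold axis v@4; visible region now rows[2,4) x cols[4,8) = 2x4
Op 5 fold_down: fold axis h@3; visible region now rows[3,4) x cols[4,8) = 1x4
Op 6 cut(0, 3): punch at orig (3,7); cuts so far [(3, 7)]; region rows[3,4) x cols[4,8) = 1x4
Unfold 1 (reflect across h@3): 2 holes -> [(2, 7), (3, 7)]
Unfold 2 (reflect across v@4): 4 holes -> [(2, 0), (2, 7), (3, 0), (3, 7)]
Unfold 3 (reflect across h@2): 8 holes -> [(0, 0), (0, 7), (1, 0), (1, 7), (2, 0), (2, 7), (3, 0), (3, 7)]
Unfold 4 (reflect across h@4): 16 holes -> [(0, 0), (0, 7), (1, 0), (1, 7), (2, 0), (2, 7), (3, 0), (3, 7), (4, 0), (4, 7), (5, 0), (5, 7), (6, 0), (6, 7), (7, 0), (7, 7)]
Unfold 5 (reflect across v@8): 32 holes -> [(0, 0), (0, 7), (0, 8), (0, 15), (1, 0), (1, 7), (1, 8), (1, 15), (2, 0), (2, 7), (2, 8), (2, 15), (3, 0), (3, 7), (3, 8), (3, 15), (4, 0), (4, 7), (4, 8), (4, 15), (5, 0), (5, 7), (5, 8), (5, 15), (6, 0), (6, 7), (6, 8), (6, 15), (7, 0), (7, 7), (7, 8), (7, 15)]

Answer: O......OO......O
O......OO......O
O......OO......O
O......OO......O
O......OO......O
O......OO......O
O......OO......O
O......OO......O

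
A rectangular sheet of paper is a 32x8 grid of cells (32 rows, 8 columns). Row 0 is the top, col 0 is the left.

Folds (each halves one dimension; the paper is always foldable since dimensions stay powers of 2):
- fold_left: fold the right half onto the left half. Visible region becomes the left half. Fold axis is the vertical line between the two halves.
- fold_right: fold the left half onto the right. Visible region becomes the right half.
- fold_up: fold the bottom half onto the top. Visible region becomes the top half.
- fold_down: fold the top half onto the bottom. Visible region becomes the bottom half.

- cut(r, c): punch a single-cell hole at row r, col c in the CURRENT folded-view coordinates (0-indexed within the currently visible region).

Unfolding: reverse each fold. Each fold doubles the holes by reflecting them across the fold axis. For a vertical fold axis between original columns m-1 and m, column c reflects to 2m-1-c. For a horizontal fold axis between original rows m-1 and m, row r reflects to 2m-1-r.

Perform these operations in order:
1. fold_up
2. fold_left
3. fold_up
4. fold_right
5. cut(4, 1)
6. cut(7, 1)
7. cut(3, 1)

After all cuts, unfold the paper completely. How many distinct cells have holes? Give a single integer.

Answer: 48

Derivation:
Op 1 fold_up: fold axis h@16; visible region now rows[0,16) x cols[0,8) = 16x8
Op 2 fold_left: fold axis v@4; visible region now rows[0,16) x cols[0,4) = 16x4
Op 3 fold_up: fold axis h@8; visible region now rows[0,8) x cols[0,4) = 8x4
Op 4 fold_right: fold axis v@2; visible region now rows[0,8) x cols[2,4) = 8x2
Op 5 cut(4, 1): punch at orig (4,3); cuts so far [(4, 3)]; region rows[0,8) x cols[2,4) = 8x2
Op 6 cut(7, 1): punch at orig (7,3); cuts so far [(4, 3), (7, 3)]; region rows[0,8) x cols[2,4) = 8x2
Op 7 cut(3, 1): punch at orig (3,3); cuts so far [(3, 3), (4, 3), (7, 3)]; region rows[0,8) x cols[2,4) = 8x2
Unfold 1 (reflect across v@2): 6 holes -> [(3, 0), (3, 3), (4, 0), (4, 3), (7, 0), (7, 3)]
Unfold 2 (reflect across h@8): 12 holes -> [(3, 0), (3, 3), (4, 0), (4, 3), (7, 0), (7, 3), (8, 0), (8, 3), (11, 0), (11, 3), (12, 0), (12, 3)]
Unfold 3 (reflect across v@4): 24 holes -> [(3, 0), (3, 3), (3, 4), (3, 7), (4, 0), (4, 3), (4, 4), (4, 7), (7, 0), (7, 3), (7, 4), (7, 7), (8, 0), (8, 3), (8, 4), (8, 7), (11, 0), (11, 3), (11, 4), (11, 7), (12, 0), (12, 3), (12, 4), (12, 7)]
Unfold 4 (reflect across h@16): 48 holes -> [(3, 0), (3, 3), (3, 4), (3, 7), (4, 0), (4, 3), (4, 4), (4, 7), (7, 0), (7, 3), (7, 4), (7, 7), (8, 0), (8, 3), (8, 4), (8, 7), (11, 0), (11, 3), (11, 4), (11, 7), (12, 0), (12, 3), (12, 4), (12, 7), (19, 0), (19, 3), (19, 4), (19, 7), (20, 0), (20, 3), (20, 4), (20, 7), (23, 0), (23, 3), (23, 4), (23, 7), (24, 0), (24, 3), (24, 4), (24, 7), (27, 0), (27, 3), (27, 4), (27, 7), (28, 0), (28, 3), (28, 4), (28, 7)]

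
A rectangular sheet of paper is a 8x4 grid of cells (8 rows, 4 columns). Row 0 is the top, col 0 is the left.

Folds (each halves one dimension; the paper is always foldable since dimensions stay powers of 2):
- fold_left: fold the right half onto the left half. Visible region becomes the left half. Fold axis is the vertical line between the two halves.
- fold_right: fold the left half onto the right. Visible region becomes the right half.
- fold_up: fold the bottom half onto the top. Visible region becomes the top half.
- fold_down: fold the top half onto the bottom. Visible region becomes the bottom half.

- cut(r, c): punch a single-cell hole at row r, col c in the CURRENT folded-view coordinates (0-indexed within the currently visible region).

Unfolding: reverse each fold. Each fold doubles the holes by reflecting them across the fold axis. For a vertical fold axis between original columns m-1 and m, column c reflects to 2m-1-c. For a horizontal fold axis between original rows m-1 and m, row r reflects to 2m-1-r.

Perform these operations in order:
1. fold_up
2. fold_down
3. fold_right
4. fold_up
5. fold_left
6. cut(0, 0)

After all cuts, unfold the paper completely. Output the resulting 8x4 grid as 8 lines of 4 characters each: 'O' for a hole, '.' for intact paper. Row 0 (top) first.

Answer: OOOO
OOOO
OOOO
OOOO
OOOO
OOOO
OOOO
OOOO

Derivation:
Op 1 fold_up: fold axis h@4; visible region now rows[0,4) x cols[0,4) = 4x4
Op 2 fold_down: fold axis h@2; visible region now rows[2,4) x cols[0,4) = 2x4
Op 3 fold_right: fold axis v@2; visible region now rows[2,4) x cols[2,4) = 2x2
Op 4 fold_up: fold axis h@3; visible region now rows[2,3) x cols[2,4) = 1x2
Op 5 fold_left: fold axis v@3; visible region now rows[2,3) x cols[2,3) = 1x1
Op 6 cut(0, 0): punch at orig (2,2); cuts so far [(2, 2)]; region rows[2,3) x cols[2,3) = 1x1
Unfold 1 (reflect across v@3): 2 holes -> [(2, 2), (2, 3)]
Unfold 2 (reflect across h@3): 4 holes -> [(2, 2), (2, 3), (3, 2), (3, 3)]
Unfold 3 (reflect across v@2): 8 holes -> [(2, 0), (2, 1), (2, 2), (2, 3), (3, 0), (3, 1), (3, 2), (3, 3)]
Unfold 4 (reflect across h@2): 16 holes -> [(0, 0), (0, 1), (0, 2), (0, 3), (1, 0), (1, 1), (1, 2), (1, 3), (2, 0), (2, 1), (2, 2), (2, 3), (3, 0), (3, 1), (3, 2), (3, 3)]
Unfold 5 (reflect across h@4): 32 holes -> [(0, 0), (0, 1), (0, 2), (0, 3), (1, 0), (1, 1), (1, 2), (1, 3), (2, 0), (2, 1), (2, 2), (2, 3), (3, 0), (3, 1), (3, 2), (3, 3), (4, 0), (4, 1), (4, 2), (4, 3), (5, 0), (5, 1), (5, 2), (5, 3), (6, 0), (6, 1), (6, 2), (6, 3), (7, 0), (7, 1), (7, 2), (7, 3)]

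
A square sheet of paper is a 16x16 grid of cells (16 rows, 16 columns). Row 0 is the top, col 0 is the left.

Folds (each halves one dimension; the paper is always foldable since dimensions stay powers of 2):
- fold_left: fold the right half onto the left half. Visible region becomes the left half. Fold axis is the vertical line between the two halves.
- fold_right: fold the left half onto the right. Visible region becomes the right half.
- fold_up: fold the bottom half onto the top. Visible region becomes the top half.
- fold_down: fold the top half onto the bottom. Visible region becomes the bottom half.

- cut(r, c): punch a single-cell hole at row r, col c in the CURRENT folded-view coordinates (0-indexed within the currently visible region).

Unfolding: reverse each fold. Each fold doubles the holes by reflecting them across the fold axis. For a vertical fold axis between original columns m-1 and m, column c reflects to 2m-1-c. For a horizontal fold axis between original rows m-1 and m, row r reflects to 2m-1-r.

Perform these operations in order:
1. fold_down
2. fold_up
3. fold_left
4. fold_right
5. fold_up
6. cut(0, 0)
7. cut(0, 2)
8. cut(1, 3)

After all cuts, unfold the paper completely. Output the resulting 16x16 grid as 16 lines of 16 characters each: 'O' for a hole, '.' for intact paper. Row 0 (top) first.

Answer: .O.OO.O..O.OO.O.
O......OO......O
O......OO......O
.O.OO.O..O.OO.O.
.O.OO.O..O.OO.O.
O......OO......O
O......OO......O
.O.OO.O..O.OO.O.
.O.OO.O..O.OO.O.
O......OO......O
O......OO......O
.O.OO.O..O.OO.O.
.O.OO.O..O.OO.O.
O......OO......O
O......OO......O
.O.OO.O..O.OO.O.

Derivation:
Op 1 fold_down: fold axis h@8; visible region now rows[8,16) x cols[0,16) = 8x16
Op 2 fold_up: fold axis h@12; visible region now rows[8,12) x cols[0,16) = 4x16
Op 3 fold_left: fold axis v@8; visible region now rows[8,12) x cols[0,8) = 4x8
Op 4 fold_right: fold axis v@4; visible region now rows[8,12) x cols[4,8) = 4x4
Op 5 fold_up: fold axis h@10; visible region now rows[8,10) x cols[4,8) = 2x4
Op 6 cut(0, 0): punch at orig (8,4); cuts so far [(8, 4)]; region rows[8,10) x cols[4,8) = 2x4
Op 7 cut(0, 2): punch at orig (8,6); cuts so far [(8, 4), (8, 6)]; region rows[8,10) x cols[4,8) = 2x4
Op 8 cut(1, 3): punch at orig (9,7); cuts so far [(8, 4), (8, 6), (9, 7)]; region rows[8,10) x cols[4,8) = 2x4
Unfold 1 (reflect across h@10): 6 holes -> [(8, 4), (8, 6), (9, 7), (10, 7), (11, 4), (11, 6)]
Unfold 2 (reflect across v@4): 12 holes -> [(8, 1), (8, 3), (8, 4), (8, 6), (9, 0), (9, 7), (10, 0), (10, 7), (11, 1), (11, 3), (11, 4), (11, 6)]
Unfold 3 (reflect across v@8): 24 holes -> [(8, 1), (8, 3), (8, 4), (8, 6), (8, 9), (8, 11), (8, 12), (8, 14), (9, 0), (9, 7), (9, 8), (9, 15), (10, 0), (10, 7), (10, 8), (10, 15), (11, 1), (11, 3), (11, 4), (11, 6), (11, 9), (11, 11), (11, 12), (11, 14)]
Unfold 4 (reflect across h@12): 48 holes -> [(8, 1), (8, 3), (8, 4), (8, 6), (8, 9), (8, 11), (8, 12), (8, 14), (9, 0), (9, 7), (9, 8), (9, 15), (10, 0), (10, 7), (10, 8), (10, 15), (11, 1), (11, 3), (11, 4), (11, 6), (11, 9), (11, 11), (11, 12), (11, 14), (12, 1), (12, 3), (12, 4), (12, 6), (12, 9), (12, 11), (12, 12), (12, 14), (13, 0), (13, 7), (13, 8), (13, 15), (14, 0), (14, 7), (14, 8), (14, 15), (15, 1), (15, 3), (15, 4), (15, 6), (15, 9), (15, 11), (15, 12), (15, 14)]
Unfold 5 (reflect across h@8): 96 holes -> [(0, 1), (0, 3), (0, 4), (0, 6), (0, 9), (0, 11), (0, 12), (0, 14), (1, 0), (1, 7), (1, 8), (1, 15), (2, 0), (2, 7), (2, 8), (2, 15), (3, 1), (3, 3), (3, 4), (3, 6), (3, 9), (3, 11), (3, 12), (3, 14), (4, 1), (4, 3), (4, 4), (4, 6), (4, 9), (4, 11), (4, 12), (4, 14), (5, 0), (5, 7), (5, 8), (5, 15), (6, 0), (6, 7), (6, 8), (6, 15), (7, 1), (7, 3), (7, 4), (7, 6), (7, 9), (7, 11), (7, 12), (7, 14), (8, 1), (8, 3), (8, 4), (8, 6), (8, 9), (8, 11), (8, 12), (8, 14), (9, 0), (9, 7), (9, 8), (9, 15), (10, 0), (10, 7), (10, 8), (10, 15), (11, 1), (11, 3), (11, 4), (11, 6), (11, 9), (11, 11), (11, 12), (11, 14), (12, 1), (12, 3), (12, 4), (12, 6), (12, 9), (12, 11), (12, 12), (12, 14), (13, 0), (13, 7), (13, 8), (13, 15), (14, 0), (14, 7), (14, 8), (14, 15), (15, 1), (15, 3), (15, 4), (15, 6), (15, 9), (15, 11), (15, 12), (15, 14)]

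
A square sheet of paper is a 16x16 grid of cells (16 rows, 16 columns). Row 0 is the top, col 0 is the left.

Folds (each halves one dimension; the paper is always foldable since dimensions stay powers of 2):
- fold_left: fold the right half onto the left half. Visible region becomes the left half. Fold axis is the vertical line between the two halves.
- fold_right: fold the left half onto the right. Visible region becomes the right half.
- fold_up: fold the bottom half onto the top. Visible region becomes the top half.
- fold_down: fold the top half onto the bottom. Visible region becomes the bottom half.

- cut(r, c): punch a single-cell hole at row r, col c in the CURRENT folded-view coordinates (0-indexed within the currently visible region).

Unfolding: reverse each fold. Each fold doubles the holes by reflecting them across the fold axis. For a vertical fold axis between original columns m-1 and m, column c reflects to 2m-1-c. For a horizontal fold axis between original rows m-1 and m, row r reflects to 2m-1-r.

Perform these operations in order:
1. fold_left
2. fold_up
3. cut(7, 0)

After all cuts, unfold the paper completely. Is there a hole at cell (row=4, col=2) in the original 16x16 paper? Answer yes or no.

Op 1 fold_left: fold axis v@8; visible region now rows[0,16) x cols[0,8) = 16x8
Op 2 fold_up: fold axis h@8; visible region now rows[0,8) x cols[0,8) = 8x8
Op 3 cut(7, 0): punch at orig (7,0); cuts so far [(7, 0)]; region rows[0,8) x cols[0,8) = 8x8
Unfold 1 (reflect across h@8): 2 holes -> [(7, 0), (8, 0)]
Unfold 2 (reflect across v@8): 4 holes -> [(7, 0), (7, 15), (8, 0), (8, 15)]
Holes: [(7, 0), (7, 15), (8, 0), (8, 15)]

Answer: no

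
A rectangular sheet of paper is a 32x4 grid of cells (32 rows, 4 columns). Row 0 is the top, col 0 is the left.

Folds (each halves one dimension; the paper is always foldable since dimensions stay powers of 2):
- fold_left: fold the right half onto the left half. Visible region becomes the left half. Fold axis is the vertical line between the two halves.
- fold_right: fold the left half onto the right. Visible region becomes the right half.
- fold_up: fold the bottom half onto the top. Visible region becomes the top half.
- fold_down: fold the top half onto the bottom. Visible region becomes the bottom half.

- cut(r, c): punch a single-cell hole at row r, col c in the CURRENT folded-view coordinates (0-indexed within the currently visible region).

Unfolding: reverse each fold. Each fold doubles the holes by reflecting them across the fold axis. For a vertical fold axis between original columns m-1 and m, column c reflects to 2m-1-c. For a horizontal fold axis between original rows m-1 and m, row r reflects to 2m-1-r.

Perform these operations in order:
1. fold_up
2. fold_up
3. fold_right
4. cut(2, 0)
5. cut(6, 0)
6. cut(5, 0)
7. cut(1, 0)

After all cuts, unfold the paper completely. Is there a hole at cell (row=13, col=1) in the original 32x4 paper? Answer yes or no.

Op 1 fold_up: fold axis h@16; visible region now rows[0,16) x cols[0,4) = 16x4
Op 2 fold_up: fold axis h@8; visible region now rows[0,8) x cols[0,4) = 8x4
Op 3 fold_right: fold axis v@2; visible region now rows[0,8) x cols[2,4) = 8x2
Op 4 cut(2, 0): punch at orig (2,2); cuts so far [(2, 2)]; region rows[0,8) x cols[2,4) = 8x2
Op 5 cut(6, 0): punch at orig (6,2); cuts so far [(2, 2), (6, 2)]; region rows[0,8) x cols[2,4) = 8x2
Op 6 cut(5, 0): punch at orig (5,2); cuts so far [(2, 2), (5, 2), (6, 2)]; region rows[0,8) x cols[2,4) = 8x2
Op 7 cut(1, 0): punch at orig (1,2); cuts so far [(1, 2), (2, 2), (5, 2), (6, 2)]; region rows[0,8) x cols[2,4) = 8x2
Unfold 1 (reflect across v@2): 8 holes -> [(1, 1), (1, 2), (2, 1), (2, 2), (5, 1), (5, 2), (6, 1), (6, 2)]
Unfold 2 (reflect across h@8): 16 holes -> [(1, 1), (1, 2), (2, 1), (2, 2), (5, 1), (5, 2), (6, 1), (6, 2), (9, 1), (9, 2), (10, 1), (10, 2), (13, 1), (13, 2), (14, 1), (14, 2)]
Unfold 3 (reflect across h@16): 32 holes -> [(1, 1), (1, 2), (2, 1), (2, 2), (5, 1), (5, 2), (6, 1), (6, 2), (9, 1), (9, 2), (10, 1), (10, 2), (13, 1), (13, 2), (14, 1), (14, 2), (17, 1), (17, 2), (18, 1), (18, 2), (21, 1), (21, 2), (22, 1), (22, 2), (25, 1), (25, 2), (26, 1), (26, 2), (29, 1), (29, 2), (30, 1), (30, 2)]
Holes: [(1, 1), (1, 2), (2, 1), (2, 2), (5, 1), (5, 2), (6, 1), (6, 2), (9, 1), (9, 2), (10, 1), (10, 2), (13, 1), (13, 2), (14, 1), (14, 2), (17, 1), (17, 2), (18, 1), (18, 2), (21, 1), (21, 2), (22, 1), (22, 2), (25, 1), (25, 2), (26, 1), (26, 2), (29, 1), (29, 2), (30, 1), (30, 2)]

Answer: yes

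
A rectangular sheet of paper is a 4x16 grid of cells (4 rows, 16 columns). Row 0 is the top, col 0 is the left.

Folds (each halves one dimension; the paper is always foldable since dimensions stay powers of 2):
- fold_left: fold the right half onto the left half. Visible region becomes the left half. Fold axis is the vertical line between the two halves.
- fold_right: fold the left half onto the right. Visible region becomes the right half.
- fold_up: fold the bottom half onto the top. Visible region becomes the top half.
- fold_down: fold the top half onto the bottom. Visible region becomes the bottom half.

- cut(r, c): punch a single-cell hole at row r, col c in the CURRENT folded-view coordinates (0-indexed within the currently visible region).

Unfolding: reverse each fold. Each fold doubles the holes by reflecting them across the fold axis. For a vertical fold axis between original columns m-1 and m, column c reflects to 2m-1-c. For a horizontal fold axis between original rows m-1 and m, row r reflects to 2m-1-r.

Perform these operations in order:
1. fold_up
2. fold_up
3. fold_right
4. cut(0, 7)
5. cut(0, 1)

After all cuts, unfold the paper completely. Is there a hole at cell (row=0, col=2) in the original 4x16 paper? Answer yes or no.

Answer: no

Derivation:
Op 1 fold_up: fold axis h@2; visible region now rows[0,2) x cols[0,16) = 2x16
Op 2 fold_up: fold axis h@1; visible region now rows[0,1) x cols[0,16) = 1x16
Op 3 fold_right: fold axis v@8; visible region now rows[0,1) x cols[8,16) = 1x8
Op 4 cut(0, 7): punch at orig (0,15); cuts so far [(0, 15)]; region rows[0,1) x cols[8,16) = 1x8
Op 5 cut(0, 1): punch at orig (0,9); cuts so far [(0, 9), (0, 15)]; region rows[0,1) x cols[8,16) = 1x8
Unfold 1 (reflect across v@8): 4 holes -> [(0, 0), (0, 6), (0, 9), (0, 15)]
Unfold 2 (reflect across h@1): 8 holes -> [(0, 0), (0, 6), (0, 9), (0, 15), (1, 0), (1, 6), (1, 9), (1, 15)]
Unfold 3 (reflect across h@2): 16 holes -> [(0, 0), (0, 6), (0, 9), (0, 15), (1, 0), (1, 6), (1, 9), (1, 15), (2, 0), (2, 6), (2, 9), (2, 15), (3, 0), (3, 6), (3, 9), (3, 15)]
Holes: [(0, 0), (0, 6), (0, 9), (0, 15), (1, 0), (1, 6), (1, 9), (1, 15), (2, 0), (2, 6), (2, 9), (2, 15), (3, 0), (3, 6), (3, 9), (3, 15)]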